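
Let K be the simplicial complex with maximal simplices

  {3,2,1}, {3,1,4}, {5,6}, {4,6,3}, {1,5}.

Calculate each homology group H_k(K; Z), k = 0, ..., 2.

H_0 = Z,  H_1 = Z,  H_2 = 0.

Fix the vertex order 1 < 2 < 3 < 4 < 5 < 6 and write every simplex with vertices in increasing order. Then dim K = 2 and the simplices of K are:

  0-simplices (6): [1], [2], [3], [4], [5], [6]
  1-simplices (9): [1,2], [1,3], [1,4], [1,5], [2,3], [3,4], [3,6], [4,6], [5,6]
  2-simplices (3): [1,2,3], [1,3,4], [3,4,6]

giving chain groups C_0 ≅ Z^6, C_1 ≅ Z^9, C_2 ≅ Z^3.

The boundary map ∂_1: C_1 → C_0 maps an edge to its endpoints' difference, ∂[p,q] = q − p.
This gives a 6×9 integer matrix of rank 5; reducing to Smith normal form yields diagonal entries (1,1,1,1,1).

Boundary ∂_2: C_2 → C_1 maps a triangle to the signed sum of its edges. For instance
  ∂[1,2,3] = [2,3] − [1,3] + [1,2],
  ∂[3,4,6] = [4,6] − [3,6] + [3,4].
The resulting 9×3 matrix has rank 3, and its Smith normal form has invariant factors (1,1,1).

From H_k ≅ ker(∂_k) / im(∂_{k+1}) we obtain:

  H_0: rank C_0 − rank ∂_1 = 6 − 5 = 1, and the invariant factors of ∂_1 are all 1, so H_0 = Z.
  H_1: rank ker ∂_1 − rank ∂_2 = (9 − 5) − 3 = 1, and the invariant factors of ∂_2 are all 1, so H_1 = Z.
  H_2: rank ker ∂_2 − rank ∂_3 = (3 − 3) − 0 = 0, and there is no ∂_3, so H_2 = 0.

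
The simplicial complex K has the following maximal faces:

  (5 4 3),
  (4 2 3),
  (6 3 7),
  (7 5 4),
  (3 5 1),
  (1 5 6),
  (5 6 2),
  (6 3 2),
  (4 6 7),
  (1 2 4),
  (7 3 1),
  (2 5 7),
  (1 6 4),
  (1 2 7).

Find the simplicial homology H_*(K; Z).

H_0 = Z,  H_1 = Z^2,  H_2 = Z.

Fix the vertex order 1 < 2 < 3 < 4 < 5 < 6 < 7 and write every simplex with vertices in increasing order. Then dim K = 2 and the simplices of K are:

  0-simplices (7): [1], [2], [3], [4], [5], [6], [7]
  1-simplices (21): [1,2], [1,3], [1,4], [1,5], [1,6], [1,7], [2,3], [2,4], [2,5], [2,6], [2,7], [3,4], [3,5], [3,6], [3,7], [4,5], [4,6], [4,7], [5,6], [5,7], [6,7]
  2-simplices (14): [1,2,4], [1,2,7], [1,3,5], [1,3,7], [1,4,6], [1,5,6], [2,3,4], [2,3,6], [2,5,6], [2,5,7], [3,4,5], [3,6,7], [4,5,7], [4,6,7]

giving chain groups C_0 ≅ Z^7, C_1 ≅ Z^21, C_2 ≅ Z^14.

Boundary ∂_1: C_1 → C_0 sends each edge [p,q] (with p < q) to q − p.
As a 7×21 matrix over Z this has rank 6, with invariant factors (1,1,1,1,1,1).

Boundary ∂_2: C_2 → C_1 maps a triangle to the signed sum of its edges. For instance
  ∂[1,5,6] = [5,6] − [1,6] + [1,5],
  ∂[2,3,4] = [3,4] − [2,4] + [2,3].
As a 21×14 matrix over Z this has rank 13, with invariant factors (1,1,1,1,1,1,1,1,1,1,1,1,1).

Now H_k = ker ∂_k / im ∂_{k+1}, so:

  H_0: rank C_0 − rank ∂_1 = 7 − 6 = 1, and the invariant factors of ∂_1 are all 1, so H_0 ≅ Z.
  H_1: rank ker ∂_1 − rank ∂_2 = (21 − 6) − 13 = 2, and the invariant factors of ∂_2 are all 1, so H_1 ≅ Z^2.
  H_2: rank ker ∂_2 − rank ∂_3 = (14 − 13) − 0 = 1, and there is no ∂_3, so H_2 ≅ Z.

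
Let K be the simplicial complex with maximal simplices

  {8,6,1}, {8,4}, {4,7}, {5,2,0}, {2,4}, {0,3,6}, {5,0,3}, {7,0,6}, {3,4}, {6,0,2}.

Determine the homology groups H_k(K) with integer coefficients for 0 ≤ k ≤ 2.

We work with the vertex ordering 0 < 1 < 2 < 3 < 4 < 5 < 6 < 7 < 8. The simplices of K, each written with vertices in increasing order, are:

  0-simplices (9): [0], [1], [2], [3], [4], [5], [6], [7], [8]
  1-simplices (17): [0,2], [0,3], [0,5], [0,6], [0,7], [1,6], [1,8], [2,4], [2,5], [2,6], [3,4], [3,5], [3,6], [4,7], [4,8], [6,7], [6,8]
  2-simplices (6): [0,2,5], [0,2,6], [0,3,5], [0,3,6], [0,6,7], [1,6,8]

so the chain groups are C_0 ≅ Z^9, C_1 ≅ Z^17, C_2 ≅ Z^6.

∂_1: C_1 → C_0 is given by ∂[p,q] = [q] − [p]. For instance
  ∂[0,3] = [3] − [0].
The resulting 9×17 matrix has rank 8, and its Smith normal form has invariant factors (1,1,1,1,1,1,1,1).

Boundary ∂_2: C_2 → C_1 acts by ∂[p,q,r] = [q,r] − [p,r] + [p,q]. For instance
  ∂[0,2,6] = [2,6] − [0,6] + [0,2],
  ∂[0,2,5] = [2,5] − [0,5] + [0,2].
This gives a 17×6 integer matrix of rank 6; reducing to Smith normal form yields diagonal entries (1,1,1,1,1,1).

From H_k ≅ ker(∂_k) / im(∂_{k+1}) we obtain:

  H_0: rank C_0 − rank ∂_1 = 9 − 8 = 1, and the invariant factors of ∂_1 are all 1, so H_0 ≅ Z.
  H_1: rank ker ∂_1 − rank ∂_2 = (17 − 8) − 6 = 3, and the invariant factors of ∂_2 are all 1, so H_1 ≅ Z^3.
  H_2: rank ker ∂_2 − rank ∂_3 = (6 − 6) − 0 = 0, and there is no ∂_3, so H_2 ≅ 0.

As a check, the Euler characteristic is 9 − 17 + 6 = -2, which agrees with 1 − 3 + 0 = -2.

H_0 = Z,  H_1 = Z^3,  H_2 = 0.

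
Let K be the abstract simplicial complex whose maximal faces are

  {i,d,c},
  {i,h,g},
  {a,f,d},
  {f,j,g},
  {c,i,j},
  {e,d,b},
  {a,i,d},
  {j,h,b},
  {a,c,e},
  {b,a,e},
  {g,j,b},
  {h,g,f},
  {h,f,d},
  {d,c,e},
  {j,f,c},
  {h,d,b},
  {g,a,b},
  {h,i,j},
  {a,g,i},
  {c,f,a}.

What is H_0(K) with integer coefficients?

K has 10 vertices, 30 edges, 20 triangles.
rank ∂_0 = 0, rank ∂_1 = 9 ⇒ b_0 = 10 − 0 − 9 = 1; all invariant factors of ∂_1 are 1 so no torsion. So H_0 ≅ Z.

H_0 ≅ Z.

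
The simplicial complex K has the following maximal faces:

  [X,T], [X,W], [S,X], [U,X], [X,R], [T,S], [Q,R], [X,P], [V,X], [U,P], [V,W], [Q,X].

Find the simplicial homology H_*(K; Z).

H_0 ≅ Z,  H_1 ≅ Z^4.

K has 9 vertices, 12 edges.
rank ∂_0 = 0, rank ∂_1 = 8 ⇒ b_0 = 9 − 0 − 8 = 1; all invariant factors of ∂_1 are 1 so no torsion. So H_0 = Z.
rank ∂_1 = 8, rank ∂_2 = 0 ⇒ b_1 = 12 − 8 − 0 = 4. So H_1 = Z^4.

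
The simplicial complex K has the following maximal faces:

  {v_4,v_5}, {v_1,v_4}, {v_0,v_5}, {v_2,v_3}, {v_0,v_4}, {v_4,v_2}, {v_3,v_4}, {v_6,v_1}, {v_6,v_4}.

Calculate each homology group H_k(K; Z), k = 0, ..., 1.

H_0 ≅ Z,  H_1 ≅ Z^3.

We work with the vertex ordering v_0 < v_1 < v_2 < v_3 < v_4 < v_5 < v_6. The simplices of K, each written with vertices in increasing order, are:

  0-simplices (7): [v_0], [v_1], [v_2], [v_3], [v_4], [v_5], [v_6]
  1-simplices (9): [v_0,v_4], [v_0,v_5], [v_1,v_4], [v_1,v_6], [v_2,v_3], [v_2,v_4], [v_3,v_4], [v_4,v_5], [v_4,v_6]

so the chain groups are C_0 ≅ Z^7, C_1 ≅ Z^9.

The boundary map ∂_1: C_1 → C_0 maps an edge to its endpoints' difference, ∂[p,q] = q − p. For instance
  ∂[v_0,v_5] = [v_5] − [v_0].
As a 7×9 matrix over Z this has rank 6, with invariant factors (1,1,1,1,1,1).

Computing H_k = (kernel of ∂_k) / (image of ∂_{k+1}):

  H_0: rank C_0 − rank ∂_1 = 7 − 6 = 1, and the invariant factors of ∂_1 are all 1, so H_0 = Z.
  H_1: rank ker ∂_1 − rank ∂_2 = (9 − 6) − 0 = 3, and there is no ∂_2, so H_1 = Z^3.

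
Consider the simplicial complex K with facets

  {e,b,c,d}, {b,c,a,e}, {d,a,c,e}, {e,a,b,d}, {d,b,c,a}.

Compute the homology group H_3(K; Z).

H_3 = Z.

Order the vertices as a < b < c < d < e. Listing each simplex with vertices in this order, K has dimension 3 with simplices:

  0-simplices (5): a, b, c, d, e
  1-simplices (10): ab, ac, ad, ae, bc, bd, be, cd, ce, de
  2-simplices (10): abc, abd, abe, acd, ace, ade, bcd, bce, bde, cde
  3-simplices (5): abcd, abce, abde, acde, bcde

giving chain groups C_0 ≅ Z^5, C_1 ≅ Z^10, C_2 ≅ Z^10, C_3 ≅ Z^5.

∂_1: C_1 → C_0 is given by ∂[p,q] = [q] − [p].
The 5×10 boundary matrix has rank 4 and Smith normal form diag(1,1,1,1).

∂_2: C_2 → C_1 acts by ∂[p,q,r] = [q,r] − [p,r] + [p,q]. For instance
  ∂ade = de − ae + ad,
  ∂bde = de − be + bd.
This gives a 10×10 integer matrix of rank 6; reducing to Smith normal form yields diagonal entries (1,1,1,1,1,1).

∂_3: C_3 → C_2 sends each 3-simplex σ to the alternating sum Σ_i (−1)^i (σ with its i-th vertex removed). For instance
  ∂acde = cde − ade + ace − acd,
  ∂abce = bce − ace + abe − abc.
The 10×5 boundary matrix has rank 4 and Smith normal form diag(1,1,1,1).

Reading off H_k = ker ∂_k / im ∂_{k+1}:

  H_3: rank ker ∂_3 − rank ∂_4 = (5 − 4) − 0 = 1, and there is no ∂_4, so H_3 = Z.

(K is a triangulation of the 3-sphere S^3.)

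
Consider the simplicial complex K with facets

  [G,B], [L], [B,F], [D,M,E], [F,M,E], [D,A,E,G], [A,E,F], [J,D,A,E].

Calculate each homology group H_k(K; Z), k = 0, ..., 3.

Take the total order A < B < D < E < F < G < J < L < M on the vertex set. Then K (dimension 3) consists of the simplices:

  0-simplices (9): A, B, D, E, F, G, J, L, M
  1-simplices (16): AD, AE, AF, AG, AJ, BF, BG, DE, DG, DJ, DM, EF, EG, EJ, EM, FM
  2-simplices (10): ADE, ADG, ADJ, AEF, AEG, AEJ, DEG, DEJ, DEM, EFM
  3-simplices (2): ADEG, ADEJ

Hence C_0 ≅ Z^9, C_1 ≅ Z^16, C_2 ≅ Z^10, C_3 ≅ Z^2.

The boundary map ∂_1: C_1 → C_0 sends each edge [p,q] (with p < q) to q − p.
The 9×16 boundary matrix has rank 7 and Smith normal form diag(1,1,1,1,1,1,1).

Boundary ∂_2: C_2 → C_1 sends each 2-simplex [p,q,r] to [q,r] − [p,r] + [p,q]. For instance
  ∂ADG = DG − AG + AD,
  ∂DEJ = EJ − DJ + DE.
As a 16×10 matrix over Z this has rank 8, with invariant factors (1,1,1,1,1,1,1,1).

∂_3: C_3 → C_2 sends each 3-simplex σ to the alternating sum Σ_i (−1)^i (σ with its i-th vertex removed). For instance
  ∂ADEJ = DEJ − AEJ + ADJ − ADE,
  ∂ADEG = DEG − AEG + ADG − ADE.
As a 10×2 matrix over Z this has rank 2, with invariant factors (1,1).

Reading off H_k = ker ∂_k / im ∂_{k+1}:

  H_0: rank C_0 − rank ∂_1 = 9 − 7 = 2, and the invariant factors of ∂_1 are all 1, so H_0 = Z^2.
  H_1: rank ker ∂_1 − rank ∂_2 = (16 − 7) − 8 = 1, and the invariant factors of ∂_2 are all 1, so H_1 = Z.
  H_2: rank ker ∂_2 − rank ∂_3 = (10 − 8) − 2 = 0, and the invariant factors of ∂_3 are all 1, so H_2 = 0.
  H_3: rank ker ∂_3 − rank ∂_4 = (2 − 2) − 0 = 0, and there is no ∂_4, so H_3 = 0.

H_0 ≅ Z^2,  H_1 ≅ Z,  H_2 = 0,  H_3 = 0.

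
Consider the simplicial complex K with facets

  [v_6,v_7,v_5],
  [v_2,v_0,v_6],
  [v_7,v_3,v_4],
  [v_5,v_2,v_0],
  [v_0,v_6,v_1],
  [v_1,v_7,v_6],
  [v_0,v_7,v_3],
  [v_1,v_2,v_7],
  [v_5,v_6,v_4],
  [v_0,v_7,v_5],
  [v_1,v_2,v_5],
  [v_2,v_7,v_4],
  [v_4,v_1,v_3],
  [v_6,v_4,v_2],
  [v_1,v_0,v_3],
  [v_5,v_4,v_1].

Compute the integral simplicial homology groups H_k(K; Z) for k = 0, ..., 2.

K has 8 vertices, 24 edges, 16 triangles.
rank ∂_0 = 0, rank ∂_1 = 7 ⇒ b_0 = 8 − 0 − 7 = 1; all invariant factors of ∂_1 are 1 so no torsion. So H_0 ≅ Z.
rank ∂_1 = 7, rank ∂_2 = 15 ⇒ b_1 = 24 − 7 − 15 = 2; all invariant factors of ∂_2 are 1 so no torsion. So H_1 ≅ Z^2.
rank ∂_2 = 15, rank ∂_3 = 0 ⇒ b_2 = 16 − 15 − 0 = 1. So H_2 ≅ Z.

H_0 = Z,  H_1 = Z^2,  H_2 = Z.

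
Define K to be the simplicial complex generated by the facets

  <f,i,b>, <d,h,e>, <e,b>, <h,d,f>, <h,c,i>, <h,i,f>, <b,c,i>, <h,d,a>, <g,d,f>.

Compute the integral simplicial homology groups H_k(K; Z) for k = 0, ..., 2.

We work with the vertex ordering a < b < c < d < e < f < g < h < i. The simplices of K, each written with vertices in increasing order, are:

  0-simplices (9): a, b, c, d, e, f, g, h, i
  1-simplices (17): ad, ah, bc, be, bf, bi, ch, ci, de, df, dg, dh, eh, fg, fh, fi, hi
  2-simplices (8): adh, bci, bfi, chi, deh, dfg, dfh, fhi

giving chain groups C_0 ≅ Z^9, C_1 ≅ Z^17, C_2 ≅ Z^8.

Boundary ∂_1: C_1 → C_0 maps an edge to its endpoints' difference, ∂[p,q] = q − p. For instance
  ∂fg = g − f.
The resulting 9×17 matrix has rank 8, and its Smith normal form has invariant factors (1,1,1,1,1,1,1,1).

∂_2: C_2 → C_1 maps a triangle to the signed sum of its edges. For instance
  ∂bfi = fi − bi + bf,
  ∂dfh = fh − dh + df.
The resulting 17×8 matrix has rank 8, and its Smith normal form has invariant factors (1,1,1,1,1,1,1,1).

From H_k ≅ ker(∂_k) / im(∂_{k+1}) we obtain:

  H_0: rank C_0 − rank ∂_1 = 9 − 8 = 1, and the invariant factors of ∂_1 are all 1, so H_0 = Z.
  H_1: rank ker ∂_1 − rank ∂_2 = (17 − 8) − 8 = 1, and the invariant factors of ∂_2 are all 1, so H_1 = Z.
  H_2: rank ker ∂_2 − rank ∂_3 = (8 − 8) − 0 = 0, and there is no ∂_3, so H_2 = 0.

H_0 = Z,  H_1 = Z,  H_2 = 0.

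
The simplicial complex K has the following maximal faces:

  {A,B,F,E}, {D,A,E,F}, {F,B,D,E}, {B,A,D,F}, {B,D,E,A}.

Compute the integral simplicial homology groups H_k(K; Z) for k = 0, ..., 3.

Order the vertices as A < B < D < E < F. Listing each simplex with vertices in this order, K has dimension 3 with simplices:

  0-simplices (5): A, B, D, E, F
  1-simplices (10): AB, AD, AE, AF, BD, BE, BF, DE, DF, EF
  2-simplices (10): ABD, ABE, ABF, ADE, ADF, AEF, BDE, BDF, BEF, DEF
  3-simplices (5): ABDE, ABDF, ABEF, ADEF, BDEF

giving chain groups C_0 ≅ Z^5, C_1 ≅ Z^10, C_2 ≅ Z^10, C_3 ≅ Z^5.

∂_1: C_1 → C_0 is given by ∂[p,q] = [q] − [p]. For instance
  ∂EF = F − E.
The resulting 5×10 matrix has rank 4, and its Smith normal form has invariant factors (1,1,1,1).

The boundary map ∂_2: C_2 → C_1 sends each 2-simplex [p,q,r] to [q,r] − [p,r] + [p,q]. For instance
  ∂BEF = EF − BF + BE,
  ∂BDF = DF − BF + BD.
The 10×10 boundary matrix has rank 6 and Smith normal form diag(1,1,1,1,1,1).

The boundary map ∂_3: C_3 → C_2 sends each 3-simplex σ to the alternating sum Σ_i (−1)^i (σ with its i-th vertex removed). For instance
  ∂ABDF = BDF − ADF + ABF − ABD,
  ∂ABEF = BEF − AEF + ABF − ABE.
The 10×5 boundary matrix has rank 4 and Smith normal form diag(1,1,1,1).

Computing H_k = (kernel of ∂_k) / (image of ∂_{k+1}):

  H_0: rank C_0 − rank ∂_1 = 5 − 4 = 1, and the invariant factors of ∂_1 are all 1, so H_0 ≅ Z.
  H_1: rank ker ∂_1 − rank ∂_2 = (10 − 4) − 6 = 0, and the invariant factors of ∂_2 are all 1, so H_1 ≅ 0.
  H_2: rank ker ∂_2 − rank ∂_3 = (10 − 6) − 4 = 0, and the invariant factors of ∂_3 are all 1, so H_2 ≅ 0.
  H_3: rank ker ∂_3 − rank ∂_4 = (5 − 4) − 0 = 1, and there is no ∂_4, so H_3 ≅ Z.

(K is a triangulation of the 3-sphere S^3.)

H_0 ≅ Z,  H_1 = 0,  H_2 = 0,  H_3 ≅ Z.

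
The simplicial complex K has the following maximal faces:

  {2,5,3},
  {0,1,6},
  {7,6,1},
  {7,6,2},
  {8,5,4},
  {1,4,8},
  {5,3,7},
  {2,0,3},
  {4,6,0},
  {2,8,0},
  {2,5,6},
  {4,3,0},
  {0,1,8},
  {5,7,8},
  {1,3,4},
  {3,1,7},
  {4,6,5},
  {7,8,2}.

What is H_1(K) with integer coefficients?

H_1 ≅ Z ⊕ Z/2Z.

Order the vertices as 0 < 1 < 2 < 3 < 4 < 5 < 6 < 7 < 8. Listing each simplex with vertices in this order, K has dimension 2 with simplices:

  0-simplices (9): [0], [1], [2], [3], [4], [5], [6], [7], [8]
  1-simplices (27): (27 of them)
  2-simplices (18): [0,1,6], [0,1,8], [0,2,3], [0,2,8], [0,3,4], [0,4,6], [1,3,4], [1,3,7], [1,4,8], [1,6,7], [2,3,5], [2,5,6], [2,6,7], [2,7,8], [3,5,7], [4,5,6], [4,5,8], [5,7,8]

Hence C_0 ≅ Z^9, C_1 ≅ Z^27, C_2 ≅ Z^18.

Boundary ∂_1: C_1 → C_0 maps an edge to its endpoints' difference, ∂[p,q] = q − p. For instance
  ∂[3,7] = [7] − [3].
This gives a 9×27 integer matrix of rank 8; reducing to Smith normal form yields diagonal entries (1,1,1,1,1,1,1,1).

Boundary ∂_2: C_2 → C_1 acts by ∂[p,q,r] = [q,r] − [p,r] + [p,q]. For instance
  ∂[1,3,7] = [3,7] − [1,7] + [1,3],
  ∂[0,1,6] = [1,6] − [0,6] + [0,1].
The resulting 27×18 matrix has rank 18, and its Smith normal form has invariant factors (1,1,1,1,1,1,1,1,1,1,1,1,1,1,1,1,1,2).

Computing H_k = (kernel of ∂_k) / (image of ∂_{k+1}):

  H_1: rank ker ∂_1 − rank ∂_2 = (27 − 8) − 18 = 1, and ∂_2 has invariant factor 2 > 1, so H_1 = Z ⊕ Z/2Z.

(K is a triangulation of the Klein bottle.)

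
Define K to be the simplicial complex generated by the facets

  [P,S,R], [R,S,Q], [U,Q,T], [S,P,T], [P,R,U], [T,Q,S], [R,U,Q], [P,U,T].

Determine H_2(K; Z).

We work with the vertex ordering P < Q < R < S < T < U. The simplices of K, each written with vertices in increasing order, are:

  0-simplices (6): P, Q, R, S, T, U
  1-simplices (12): PR, PS, PT, PU, QR, QS, QT, QU, RS, RU, ST, TU
  2-simplices (8): PRS, PRU, PST, PTU, QRS, QRU, QST, QTU

so the chain groups are C_0 ≅ Z^6, C_1 ≅ Z^12, C_2 ≅ Z^8.

Boundary ∂_1: C_1 → C_0 maps an edge to its endpoints' difference, ∂[p,q] = q − p. For instance
  ∂TU = U − T.
The resulting 6×12 matrix has rank 5, and its Smith normal form has invariant factors (1,1,1,1,1).

∂_2: C_2 → C_1 maps a triangle to the signed sum of its edges. For instance
  ∂PRU = RU − PU + PR,
  ∂QRS = RS − QS + QR.
As a 12×8 matrix over Z this has rank 7, with invariant factors (1,1,1,1,1,1,1).

Reading off H_k = ker ∂_k / im ∂_{k+1}:

  H_2: rank ker ∂_2 − rank ∂_3 = (8 − 7) − 0 = 1, and there is no ∂_3, so H_2 = Z.

H_2 = Z.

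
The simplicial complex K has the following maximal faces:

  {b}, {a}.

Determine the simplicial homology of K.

H_0 = Z^2.

Fix the vertex order a < b and write every simplex with vertices in increasing order. Then dim K = 0 and the simplices of K are:

  0-simplices (2): a, b

Hence C_0 ≅ Z^2.

Reading off H_k = ker ∂_k / im ∂_{k+1}:

  H_0: rank C_0 − rank ∂_1 = 2 − 0 = 2, and there is no ∂_1, so H_0 = Z^2.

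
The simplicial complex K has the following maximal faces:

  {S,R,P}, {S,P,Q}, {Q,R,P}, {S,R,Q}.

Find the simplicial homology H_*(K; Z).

H_0 = Z,  H_1 = 0,  H_2 = Z.

Take the total order P < Q < R < S on the vertex set. Then K (dimension 2) consists of the simplices:

  0-simplices (4): P, Q, R, S
  1-simplices (6): PQ, PR, PS, QR, QS, RS
  2-simplices (4): PQR, PQS, PRS, QRS

Hence C_0 ≅ Z^4, C_1 ≅ Z^6, C_2 ≅ Z^4.

Boundary ∂_1: C_1 → C_0 sends each edge [p,q] (with p < q) to q − p.
As a 4×6 matrix over Z this has rank 3, with invariant factors (1,1,1).

Boundary ∂_2: C_2 → C_1 maps a triangle to the signed sum of its edges. For instance
  ∂PQR = QR − PR + PQ,
  ∂QRS = RS − QS + QR.
As a 6×4 matrix over Z this has rank 3, with invariant factors (1,1,1).

Now H_k = ker ∂_k / im ∂_{k+1}, so:

  H_0: rank C_0 − rank ∂_1 = 4 − 3 = 1, and the invariant factors of ∂_1 are all 1, so H_0 ≅ Z.
  H_1: rank ker ∂_1 − rank ∂_2 = (6 − 3) − 3 = 0, and the invariant factors of ∂_2 are all 1, so H_1 ≅ 0.
  H_2: rank ker ∂_2 − rank ∂_3 = (4 − 3) − 0 = 1, and there is no ∂_3, so H_2 ≅ Z.

As a check, the Euler characteristic is 4 − 6 + 4 = 2, which agrees with 1 − 0 + 1 = 2.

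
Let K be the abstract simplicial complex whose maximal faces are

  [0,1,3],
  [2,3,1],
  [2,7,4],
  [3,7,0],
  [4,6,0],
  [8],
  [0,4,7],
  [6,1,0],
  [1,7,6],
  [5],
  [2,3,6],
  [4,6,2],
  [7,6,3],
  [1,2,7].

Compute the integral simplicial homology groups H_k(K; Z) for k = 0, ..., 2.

Fix the vertex order 0 < 1 < 2 < 3 < 4 < 5 < 6 < 7 < 8 and write every simplex with vertices in increasing order. Then dim K = 2 and the simplices of K are:

  0-simplices (9): [0], [1], [2], [3], [4], [5], [6], [7], [8]
  1-simplices (18): [0,1], [0,3], [0,4], [0,6], [0,7], [1,2], [1,3], [1,6], [1,7], [2,3], [2,4], [2,6], [2,7], [3,6], [3,7], [4,6], [4,7], [6,7]
  2-simplices (12): [0,1,3], [0,1,6], [0,3,7], [0,4,6], [0,4,7], [1,2,3], [1,2,7], [1,6,7], [2,3,6], [2,4,6], [2,4,7], [3,6,7]

so the chain groups are C_0 ≅ Z^9, C_1 ≅ Z^18, C_2 ≅ Z^12.

∂_1: C_1 → C_0 is given by ∂[p,q] = [q] − [p].
As a 9×18 matrix over Z this has rank 6, with invariant factors (1,1,1,1,1,1).

∂_2: C_2 → C_1 sends each 2-simplex [p,q,r] to [q,r] − [p,r] + [p,q]. For instance
  ∂[1,6,7] = [6,7] − [1,7] + [1,6],
  ∂[0,3,7] = [3,7] − [0,7] + [0,3].
The 18×12 boundary matrix has rank 12 and Smith normal form diag(1,1,1,1,1,1,1,1,1,1,1,2).

From H_k ≅ ker(∂_k) / im(∂_{k+1}) we obtain:

  H_0: rank C_0 − rank ∂_1 = 9 − 6 = 3, and the invariant factors of ∂_1 are all 1, so H_0 ≅ Z^3.
  H_1: rank ker ∂_1 − rank ∂_2 = (18 − 6) − 12 = 0, and ∂_2 has invariant factor 2 > 1, so H_1 ≅ Z/2Z.
  H_2: rank ker ∂_2 − rank ∂_3 = (12 − 12) − 0 = 0, and there is no ∂_3, so H_2 ≅ 0.

As a check, the Euler characteristic is 9 − 18 + 12 = 3, which agrees with 3 − 0 + 0 = 3.

H_0 ≅ Z^3,  H_1 ≅ Z/2Z,  H_2 = 0.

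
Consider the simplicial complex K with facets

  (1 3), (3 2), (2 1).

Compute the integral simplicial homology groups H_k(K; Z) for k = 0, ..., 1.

H_0 ≅ Z,  H_1 ≅ Z.

K has 3 vertices, 3 edges.
rank ∂_0 = 0, rank ∂_1 = 2 ⇒ b_0 = 3 − 0 − 2 = 1; all invariant factors of ∂_1 are 1 so no torsion. So H_0 ≅ Z.
rank ∂_1 = 2, rank ∂_2 = 0 ⇒ b_1 = 3 − 2 − 0 = 1. So H_1 ≅ Z.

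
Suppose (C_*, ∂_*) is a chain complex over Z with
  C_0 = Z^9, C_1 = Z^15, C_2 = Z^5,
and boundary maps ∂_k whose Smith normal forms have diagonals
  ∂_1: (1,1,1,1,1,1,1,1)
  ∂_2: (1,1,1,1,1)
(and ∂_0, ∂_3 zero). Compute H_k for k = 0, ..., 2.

H_0 = Z,  H_1 = Z^2,  H_2 = 0.

H_0: b_0 = 9 − 0 − 8 = 1; torsion from ∂_1 factors > 1: none. So H_0 = Z.
H_1: b_1 = 15 − 8 − 5 = 2; torsion from ∂_2 factors > 1: none. So H_1 = Z^2.
H_2: b_2 = 5 − 5 − 0 = 0; torsion from ∂_3 factors > 1: none. So H_2 = 0.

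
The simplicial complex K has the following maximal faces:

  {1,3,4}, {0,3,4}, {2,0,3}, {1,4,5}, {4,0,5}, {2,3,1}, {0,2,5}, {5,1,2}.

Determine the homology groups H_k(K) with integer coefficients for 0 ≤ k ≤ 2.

H_0 = Z,  H_1 = 0,  H_2 = Z.

Order the vertices as 0 < 1 < 2 < 3 < 4 < 5. Listing each simplex with vertices in this order, K has dimension 2 with simplices:

  0-simplices (6): [0], [1], [2], [3], [4], [5]
  1-simplices (12): [0,2], [0,3], [0,4], [0,5], [1,2], [1,3], [1,4], [1,5], [2,3], [2,5], [3,4], [4,5]
  2-simplices (8): [0,2,3], [0,2,5], [0,3,4], [0,4,5], [1,2,3], [1,2,5], [1,3,4], [1,4,5]

giving chain groups C_0 ≅ Z^6, C_1 ≅ Z^12, C_2 ≅ Z^8.

The boundary map ∂_1: C_1 → C_0 maps an edge to its endpoints' difference, ∂[p,q] = q − p. For instance
  ∂[1,4] = [4] − [1].
This gives a 6×12 integer matrix of rank 5; reducing to Smith normal form yields diagonal entries (1,1,1,1,1).

∂_2: C_2 → C_1 sends each 2-simplex [p,q,r] to [q,r] − [p,r] + [p,q]. For instance
  ∂[1,3,4] = [3,4] − [1,4] + [1,3],
  ∂[0,4,5] = [4,5] − [0,5] + [0,4].
This gives a 12×8 integer matrix of rank 7; reducing to Smith normal form yields diagonal entries (1,1,1,1,1,1,1).

From H_k ≅ ker(∂_k) / im(∂_{k+1}) we obtain:

  H_0: rank C_0 − rank ∂_1 = 6 − 5 = 1, and the invariant factors of ∂_1 are all 1, so H_0 = Z.
  H_1: rank ker ∂_1 − rank ∂_2 = (12 − 5) − 7 = 0, and the invariant factors of ∂_2 are all 1, so H_1 = 0.
  H_2: rank ker ∂_2 − rank ∂_3 = (8 − 7) − 0 = 1, and there is no ∂_3, so H_2 = Z.

As a check, the Euler characteristic is 6 − 12 + 8 = 2, which agrees with 1 − 0 + 1 = 2.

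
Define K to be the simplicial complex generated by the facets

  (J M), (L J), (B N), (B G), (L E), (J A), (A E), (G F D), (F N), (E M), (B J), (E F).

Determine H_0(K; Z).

H_0 ≅ Z.

Take the total order A < B < D < E < F < G < J < L < M < N on the vertex set. Then K (dimension 2) consists of the simplices:

  0-simplices (10): A, B, D, E, F, G, J, L, M, N
  1-simplices (14): AE, AJ, BG, BJ, BN, DF, DG, EF, EL, EM, FG, FN, JL, JM
  2-simplices (1): DFG

Hence C_0 ≅ Z^10, C_1 ≅ Z^14, C_2 ≅ Z^1.

Boundary ∂_1: C_1 → C_0 sends each edge [p,q] (with p < q) to q − p. For instance
  ∂EL = L − E.
The 10×14 boundary matrix has rank 9 and Smith normal form diag(1,1,1,1,1,1,1,1,1).

∂_2: C_2 → C_1 maps a triangle to the signed sum of its edges. For instance
  ∂DFG = FG − DG + DF.
The resulting 14×1 matrix has rank 1, and its Smith normal form has invariant factors (1).

Computing H_k = (kernel of ∂_k) / (image of ∂_{k+1}):

  H_0: rank C_0 − rank ∂_1 = 10 − 9 = 1, and the invariant factors of ∂_1 are all 1, so H_0 = Z.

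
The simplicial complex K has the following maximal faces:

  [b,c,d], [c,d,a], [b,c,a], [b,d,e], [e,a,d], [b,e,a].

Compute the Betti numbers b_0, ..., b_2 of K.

b_0 = 1, b_1 = 0, b_2 = 1.

Take the total order a < b < c < d < e on the vertex set. Then K (dimension 2) consists of the simplices:

  0-simplices (5): a, b, c, d, e
  1-simplices (9): ab, ac, ad, ae, bc, bd, be, cd, de
  2-simplices (6): abc, abe, acd, ade, bcd, bde

so the chain groups are C_0 ≅ Z^5, C_1 ≅ Z^9, C_2 ≅ Z^6.

The boundary map ∂_1: C_1 → C_0 maps an edge to its endpoints' difference, ∂[p,q] = q − p.
This gives a 5×9 integer matrix of rank 4; reducing to Smith normal form yields diagonal entries (1,1,1,1).

Boundary ∂_2: C_2 → C_1 maps a triangle to the signed sum of its edges. For instance
  ∂abc = bc − ac + ab,
  ∂ade = de − ae + ad.
The resulting 9×6 matrix has rank 5, and its Smith normal form has invariant factors (1,1,1,1,1).

Computing H_k = (kernel of ∂_k) / (image of ∂_{k+1}):

  H_0: rank C_0 − rank ∂_1 = 5 − 4 = 1, and the invariant factors of ∂_1 are all 1, so H_0 ≅ Z.
  H_1: rank ker ∂_1 − rank ∂_2 = (9 − 4) − 5 = 0, and the invariant factors of ∂_2 are all 1, so H_1 ≅ 0.
  H_2: rank ker ∂_2 − rank ∂_3 = (6 − 5) − 0 = 1, and there is no ∂_3, so H_2 ≅ Z.

(K is a triangulation of the 2-sphere S^2.)

Hence the Betti numbers are b_0 = 1, b_1 = 0, b_2 = 1.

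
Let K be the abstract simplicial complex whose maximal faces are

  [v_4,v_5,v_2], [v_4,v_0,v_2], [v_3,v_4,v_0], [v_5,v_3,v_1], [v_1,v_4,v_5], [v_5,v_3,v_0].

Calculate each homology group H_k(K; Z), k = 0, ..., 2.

H_0 ≅ Z,  H_1 ≅ Z,  H_2 = 0.

We work with the vertex ordering v_0 < v_1 < v_2 < v_3 < v_4 < v_5. The simplices of K, each written with vertices in increasing order, are:

  0-simplices (6): [v_0], [v_1], [v_2], [v_3], [v_4], [v_5]
  1-simplices (12): [v_0,v_2], [v_0,v_3], [v_0,v_4], [v_0,v_5], [v_1,v_3], [v_1,v_4], [v_1,v_5], [v_2,v_4], [v_2,v_5], [v_3,v_4], [v_3,v_5], [v_4,v_5]
  2-simplices (6): [v_0,v_2,v_4], [v_0,v_3,v_4], [v_0,v_3,v_5], [v_1,v_3,v_5], [v_1,v_4,v_5], [v_2,v_4,v_5]

so the chain groups are C_0 ≅ Z^6, C_1 ≅ Z^12, C_2 ≅ Z^6.

∂_1: C_1 → C_0 is given by ∂[p,q] = [q] − [p]. For instance
  ∂[v_1,v_5] = [v_5] − [v_1].
The resulting 6×12 matrix has rank 5, and its Smith normal form has invariant factors (1,1,1,1,1).

The boundary map ∂_2: C_2 → C_1 sends each 2-simplex [p,q,r] to [q,r] − [p,r] + [p,q]. For instance
  ∂[v_0,v_3,v_5] = [v_3,v_5] − [v_0,v_5] + [v_0,v_3],
  ∂[v_2,v_4,v_5] = [v_4,v_5] − [v_2,v_5] + [v_2,v_4].
This gives a 12×6 integer matrix of rank 6; reducing to Smith normal form yields diagonal entries (1,1,1,1,1,1).

From H_k ≅ ker(∂_k) / im(∂_{k+1}) we obtain:

  H_0: rank C_0 − rank ∂_1 = 6 − 5 = 1, and the invariant factors of ∂_1 are all 1, so H_0 = Z.
  H_1: rank ker ∂_1 − rank ∂_2 = (12 − 5) − 6 = 1, and the invariant factors of ∂_2 are all 1, so H_1 = Z.
  H_2: rank ker ∂_2 − rank ∂_3 = (6 − 6) − 0 = 0, and there is no ∂_3, so H_2 = 0.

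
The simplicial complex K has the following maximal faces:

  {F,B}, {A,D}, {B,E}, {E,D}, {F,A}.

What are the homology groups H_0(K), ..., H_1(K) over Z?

H_0 ≅ Z,  H_1 ≅ Z.

Fix the vertex order A < B < D < E < F and write every simplex with vertices in increasing order. Then dim K = 1 and the simplices of K are:

  0-simplices (5): A, B, D, E, F
  1-simplices (5): AD, AF, BE, BF, DE

giving chain groups C_0 ≅ Z^5, C_1 ≅ Z^5.

The boundary map ∂_1: C_1 → C_0 maps an edge to its endpoints' difference, ∂[p,q] = q − p. For instance
  ∂BF = F − B.
As a 5×5 matrix over Z this has rank 4, with invariant factors (1,1,1,1).

Now H_k = ker ∂_k / im ∂_{k+1}, so:

  H_0: rank C_0 − rank ∂_1 = 5 − 4 = 1, and the invariant factors of ∂_1 are all 1, so H_0 = Z.
  H_1: rank ker ∂_1 − rank ∂_2 = (5 − 4) − 0 = 1, and there is no ∂_2, so H_1 = Z.

As a check, the Euler characteristic is 5 − 5 = 0, which agrees with 1 − 1 = 0.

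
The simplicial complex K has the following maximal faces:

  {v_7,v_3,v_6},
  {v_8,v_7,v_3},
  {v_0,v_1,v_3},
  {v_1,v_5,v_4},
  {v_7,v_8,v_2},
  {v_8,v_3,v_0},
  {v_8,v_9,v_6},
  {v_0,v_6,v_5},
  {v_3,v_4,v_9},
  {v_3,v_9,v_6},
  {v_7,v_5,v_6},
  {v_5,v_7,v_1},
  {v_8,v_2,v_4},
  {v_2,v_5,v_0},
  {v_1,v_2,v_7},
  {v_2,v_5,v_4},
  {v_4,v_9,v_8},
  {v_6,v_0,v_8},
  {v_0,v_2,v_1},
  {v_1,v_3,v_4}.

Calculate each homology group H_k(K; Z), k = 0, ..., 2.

Take the total order v_0 < v_1 < v_2 < v_3 < v_4 < v_5 < v_6 < v_7 < v_8 < v_9 on the vertex set. Then K (dimension 2) consists of the simplices:

  0-simplices (10): [v_0], [v_1], [v_2], [v_3], [v_4], [v_5], [v_6], [v_7], [v_8], [v_9]
  1-simplices (30): (30 of them)
  2-simplices (20): (20 of them)

Hence C_0 ≅ Z^10, C_1 ≅ Z^30, C_2 ≅ Z^20.

Boundary ∂_1: C_1 → C_0 is given by ∂[p,q] = [q] − [p]. For instance
  ∂[v_0,v_8] = [v_8] − [v_0].
This gives a 10×30 integer matrix of rank 9; reducing to Smith normal form yields diagonal entries (1,1,1,1,1,1,1,1,1).

∂_2: C_2 → C_1 acts by ∂[p,q,r] = [q,r] − [p,r] + [p,q]. For instance
  ∂[v_6,v_8,v_9] = [v_8,v_9] − [v_6,v_9] + [v_6,v_8],
  ∂[v_0,v_1,v_2] = [v_1,v_2] − [v_0,v_2] + [v_0,v_1].
The 30×20 boundary matrix has rank 20 and Smith normal form diag(1,1,1,1,1,1,1,1,1,1,1,1,1,1,1,1,1,1,1,2).

Now H_k = ker ∂_k / im ∂_{k+1}, so:

  H_0: rank C_0 − rank ∂_1 = 10 − 9 = 1, and the invariant factors of ∂_1 are all 1, so H_0 = Z.
  H_1: rank ker ∂_1 − rank ∂_2 = (30 − 9) − 20 = 1, and ∂_2 has invariant factor 2 > 1, so H_1 = Z ⊕ Z/2.
  H_2: rank ker ∂_2 − rank ∂_3 = (20 − 20) − 0 = 0, and there is no ∂_3, so H_2 = 0.

As a check, the Euler characteristic is 10 − 30 + 20 = 0, which agrees with 1 − 1 + 0 = 0.
(K is a triangulation of the Klein bottle.)

H_0 = Z,  H_1 = Z ⊕ Z/2,  H_2 = 0.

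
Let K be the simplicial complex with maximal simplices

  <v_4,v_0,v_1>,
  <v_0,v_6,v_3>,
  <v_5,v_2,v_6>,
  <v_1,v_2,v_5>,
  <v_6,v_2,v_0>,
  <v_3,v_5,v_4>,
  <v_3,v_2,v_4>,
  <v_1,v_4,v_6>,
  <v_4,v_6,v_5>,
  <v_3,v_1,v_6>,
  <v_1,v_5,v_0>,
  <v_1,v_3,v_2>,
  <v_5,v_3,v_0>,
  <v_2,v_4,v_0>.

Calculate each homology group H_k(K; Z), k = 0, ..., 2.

Fix the vertex order v_0 < v_1 < v_2 < v_3 < v_4 < v_5 < v_6 and write every simplex with vertices in increasing order. Then dim K = 2 and the simplices of K are:

  0-simplices (7): [v_0], [v_1], [v_2], [v_3], [v_4], [v_5], [v_6]
  1-simplices (21): (21 of them)
  2-simplices (14): (14 of them)

giving chain groups C_0 ≅ Z^7, C_1 ≅ Z^21, C_2 ≅ Z^14.

∂_1: C_1 → C_0 maps an edge to its endpoints' difference, ∂[p,q] = q − p.
This gives a 7×21 integer matrix of rank 6; reducing to Smith normal form yields diagonal entries (1,1,1,1,1,1).

∂_2: C_2 → C_1 acts by ∂[p,q,r] = [q,r] − [p,r] + [p,q]. For instance
  ∂[v_0,v_2,v_6] = [v_2,v_6] − [v_0,v_6] + [v_0,v_2],
  ∂[v_1,v_4,v_6] = [v_4,v_6] − [v_1,v_6] + [v_1,v_4].
This gives a 21×14 integer matrix of rank 13; reducing to Smith normal form yields diagonal entries (1,1,1,1,1,1,1,1,1,1,1,1,1).

Reading off H_k = ker ∂_k / im ∂_{k+1}:

  H_0: rank C_0 − rank ∂_1 = 7 − 6 = 1, and the invariant factors of ∂_1 are all 1, so H_0 = Z.
  H_1: rank ker ∂_1 − rank ∂_2 = (21 − 6) − 13 = 2, and the invariant factors of ∂_2 are all 1, so H_1 = Z^2.
  H_2: rank ker ∂_2 − rank ∂_3 = (14 − 13) − 0 = 1, and there is no ∂_3, so H_2 = Z.

H_0 ≅ Z,  H_1 ≅ Z^2,  H_2 ≅ Z.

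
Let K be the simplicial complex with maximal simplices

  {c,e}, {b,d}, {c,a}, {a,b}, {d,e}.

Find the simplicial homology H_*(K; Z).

H_0 = Z,  H_1 = Z.

We work with the vertex ordering a < b < c < d < e. The simplices of K, each written with vertices in increasing order, are:

  0-simplices (5): a, b, c, d, e
  1-simplices (5): ab, ac, bd, ce, de

Hence C_0 ≅ Z^5, C_1 ≅ Z^5.

The boundary map ∂_1: C_1 → C_0 is given by ∂[p,q] = [q] − [p].
The resulting 5×5 matrix has rank 4, and its Smith normal form has invariant factors (1,1,1,1).

From H_k ≅ ker(∂_k) / im(∂_{k+1}) we obtain:

  H_0: rank C_0 − rank ∂_1 = 5 − 4 = 1, and the invariant factors of ∂_1 are all 1, so H_0 ≅ Z.
  H_1: rank ker ∂_1 − rank ∂_2 = (5 − 4) − 0 = 1, and there is no ∂_2, so H_1 ≅ Z.

As a check, the Euler characteristic is 5 − 5 = 0, which agrees with 1 − 1 = 0.
(K is a triangulation of the circle S^1.)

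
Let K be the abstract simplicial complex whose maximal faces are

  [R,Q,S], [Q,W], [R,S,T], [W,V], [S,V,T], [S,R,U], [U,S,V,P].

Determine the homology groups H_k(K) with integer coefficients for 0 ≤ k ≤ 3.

K has 8 vertices, 15 edges, 8 triangles, 1 3-simplex.
rank ∂_0 = 0, rank ∂_1 = 7 ⇒ b_0 = 8 − 0 − 7 = 1; all invariant factors of ∂_1 are 1 so no torsion. So H_0 = Z.
rank ∂_1 = 7, rank ∂_2 = 7 ⇒ b_1 = 15 − 7 − 7 = 1; all invariant factors of ∂_2 are 1 so no torsion. So H_1 = Z.
rank ∂_2 = 7, rank ∂_3 = 1 ⇒ b_2 = 8 − 7 − 1 = 0; all invariant factors of ∂_3 are 1 so no torsion. So H_2 = 0.
rank ∂_3 = 1, rank ∂_4 = 0 ⇒ b_3 = 1 − 1 − 0 = 0. So H_3 = 0.

H_0 ≅ Z,  H_1 ≅ Z,  H_2 = 0,  H_3 = 0.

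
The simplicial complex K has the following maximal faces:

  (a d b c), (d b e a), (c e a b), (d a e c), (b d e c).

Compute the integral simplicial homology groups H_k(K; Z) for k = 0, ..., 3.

H_0 ≅ Z,  H_1 = 0,  H_2 = 0,  H_3 ≅ Z.

Fix the vertex order a < b < c < d < e and write every simplex with vertices in increasing order. Then dim K = 3 and the simplices of K are:

  0-simplices (5): a, b, c, d, e
  1-simplices (10): ab, ac, ad, ae, bc, bd, be, cd, ce, de
  2-simplices (10): abc, abd, abe, acd, ace, ade, bcd, bce, bde, cde
  3-simplices (5): abcd, abce, abde, acde, bcde

giving chain groups C_0 ≅ Z^5, C_1 ≅ Z^10, C_2 ≅ Z^10, C_3 ≅ Z^5.

Boundary ∂_1: C_1 → C_0 is given by ∂[p,q] = [q] − [p]. For instance
  ∂ab = b − a.
This gives a 5×10 integer matrix of rank 4; reducing to Smith normal form yields diagonal entries (1,1,1,1).

∂_2: C_2 → C_1 acts by ∂[p,q,r] = [q,r] − [p,r] + [p,q]. For instance
  ∂abc = bc − ac + ab,
  ∂acd = cd − ad + ac.
This gives a 10×10 integer matrix of rank 6; reducing to Smith normal form yields diagonal entries (1,1,1,1,1,1).

∂_3: C_3 → C_2 sends each 3-simplex σ to the alternating sum Σ_i (−1)^i (σ with its i-th vertex removed). For instance
  ∂acde = cde − ade + ace − acd,
  ∂abde = bde − ade + abe − abd.
The 10×5 boundary matrix has rank 4 and Smith normal form diag(1,1,1,1).

Now H_k = ker ∂_k / im ∂_{k+1}, so:

  H_0: rank C_0 − rank ∂_1 = 5 − 4 = 1, and the invariant factors of ∂_1 are all 1, so H_0 = Z.
  H_1: rank ker ∂_1 − rank ∂_2 = (10 − 4) − 6 = 0, and the invariant factors of ∂_2 are all 1, so H_1 = 0.
  H_2: rank ker ∂_2 − rank ∂_3 = (10 − 6) − 4 = 0, and the invariant factors of ∂_3 are all 1, so H_2 = 0.
  H_3: rank ker ∂_3 − rank ∂_4 = (5 − 4) − 0 = 1, and there is no ∂_4, so H_3 = Z.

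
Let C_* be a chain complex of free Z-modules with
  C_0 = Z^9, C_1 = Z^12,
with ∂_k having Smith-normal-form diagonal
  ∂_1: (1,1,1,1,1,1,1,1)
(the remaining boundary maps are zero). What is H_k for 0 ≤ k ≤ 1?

H_0: b_0 = 9 − 0 − 8 = 1; torsion from ∂_1 factors > 1: none. So H_0 ≅ Z.
H_1: b_1 = 12 − 8 − 0 = 4; torsion from ∂_2 factors > 1: none. So H_1 ≅ Z^4.

H_0 ≅ Z,  H_1 ≅ Z^4.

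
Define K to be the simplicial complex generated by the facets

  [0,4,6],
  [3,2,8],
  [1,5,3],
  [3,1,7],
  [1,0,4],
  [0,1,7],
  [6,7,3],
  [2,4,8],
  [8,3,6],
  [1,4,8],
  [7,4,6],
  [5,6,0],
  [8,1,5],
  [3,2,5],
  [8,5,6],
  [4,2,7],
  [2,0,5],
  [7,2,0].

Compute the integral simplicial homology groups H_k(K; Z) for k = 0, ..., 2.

We work with the vertex ordering 0 < 1 < 2 < 3 < 4 < 5 < 6 < 7 < 8. The simplices of K, each written with vertices in increasing order, are:

  0-simplices (9): [0], [1], [2], [3], [4], [5], [6], [7], [8]
  1-simplices (27): (27 of them)
  2-simplices (18): [0,1,4], [0,1,7], [0,2,5], [0,2,7], [0,4,6], [0,5,6], [1,3,5], [1,3,7], [1,4,8], [1,5,8], [2,3,5], [2,3,8], [2,4,7], [2,4,8], [3,6,7], [3,6,8], [4,6,7], [5,6,8]

Hence C_0 ≅ Z^9, C_1 ≅ Z^27, C_2 ≅ Z^18.

Boundary ∂_1: C_1 → C_0 maps an edge to its endpoints' difference, ∂[p,q] = q − p. For instance
  ∂[0,1] = [1] − [0].
As a 9×27 matrix over Z this has rank 8, with invariant factors (1,1,1,1,1,1,1,1).

The boundary map ∂_2: C_2 → C_1 maps a triangle to the signed sum of its edges. For instance
  ∂[1,4,8] = [4,8] − [1,8] + [1,4],
  ∂[0,1,7] = [1,7] − [0,7] + [0,1].
The resulting 27×18 matrix has rank 18, and its Smith normal form has invariant factors (1,1,1,1,1,1,1,1,1,1,1,1,1,1,1,1,1,2).

Computing H_k = (kernel of ∂_k) / (image of ∂_{k+1}):

  H_0: rank C_0 − rank ∂_1 = 9 − 8 = 1, and the invariant factors of ∂_1 are all 1, so H_0 = Z.
  H_1: rank ker ∂_1 − rank ∂_2 = (27 − 8) − 18 = 1, and ∂_2 has invariant factor 2 > 1, so H_1 = Z ⊕ Z/2.
  H_2: rank ker ∂_2 − rank ∂_3 = (18 − 18) − 0 = 0, and there is no ∂_3, so H_2 = 0.

As a check, the Euler characteristic is 9 − 27 + 18 = 0, which agrees with 1 − 1 + 0 = 0.

H_0 ≅ Z,  H_1 ≅ Z ⊕ Z/2,  H_2 = 0.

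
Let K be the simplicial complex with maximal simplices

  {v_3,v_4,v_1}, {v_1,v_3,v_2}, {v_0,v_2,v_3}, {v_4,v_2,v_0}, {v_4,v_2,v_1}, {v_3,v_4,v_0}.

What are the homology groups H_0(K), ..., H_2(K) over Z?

H_0 ≅ Z,  H_1 = 0,  H_2 ≅ Z.

Take the total order v_0 < v_1 < v_2 < v_3 < v_4 on the vertex set. Then K (dimension 2) consists of the simplices:

  0-simplices (5): [v_0], [v_1], [v_2], [v_3], [v_4]
  1-simplices (9): [v_0,v_2], [v_0,v_3], [v_0,v_4], [v_1,v_2], [v_1,v_3], [v_1,v_4], [v_2,v_3], [v_2,v_4], [v_3,v_4]
  2-simplices (6): [v_0,v_2,v_3], [v_0,v_2,v_4], [v_0,v_3,v_4], [v_1,v_2,v_3], [v_1,v_2,v_4], [v_1,v_3,v_4]

giving chain groups C_0 ≅ Z^5, C_1 ≅ Z^9, C_2 ≅ Z^6.

Boundary ∂_1: C_1 → C_0 maps an edge to its endpoints' difference, ∂[p,q] = q − p. For instance
  ∂[v_1,v_4] = [v_4] − [v_1].
This gives a 5×9 integer matrix of rank 4; reducing to Smith normal form yields diagonal entries (1,1,1,1).

∂_2: C_2 → C_1 maps a triangle to the signed sum of its edges. For instance
  ∂[v_1,v_2,v_4] = [v_2,v_4] − [v_1,v_4] + [v_1,v_2],
  ∂[v_1,v_3,v_4] = [v_3,v_4] − [v_1,v_4] + [v_1,v_3].
The resulting 9×6 matrix has rank 5, and its Smith normal form has invariant factors (1,1,1,1,1).

Computing H_k = (kernel of ∂_k) / (image of ∂_{k+1}):

  H_0: rank C_0 − rank ∂_1 = 5 − 4 = 1, and the invariant factors of ∂_1 are all 1, so H_0 ≅ Z.
  H_1: rank ker ∂_1 − rank ∂_2 = (9 − 4) − 5 = 0, and the invariant factors of ∂_2 are all 1, so H_1 ≅ 0.
  H_2: rank ker ∂_2 − rank ∂_3 = (6 − 5) − 0 = 1, and there is no ∂_3, so H_2 ≅ Z.

As a check, the Euler characteristic is 5 − 9 + 6 = 2, which agrees with 1 − 0 + 1 = 2.
(K is a triangulation of the 2-sphere S^2.)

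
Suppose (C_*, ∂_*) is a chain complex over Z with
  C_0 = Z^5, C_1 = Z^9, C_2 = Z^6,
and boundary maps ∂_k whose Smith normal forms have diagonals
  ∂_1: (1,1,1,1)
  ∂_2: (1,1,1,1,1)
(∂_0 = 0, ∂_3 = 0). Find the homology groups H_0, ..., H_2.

H_0: b_0 = 5 − 0 − 4 = 1; torsion from ∂_1 factors > 1: none. So H_0 = Z.
H_1: b_1 = 9 − 4 − 5 = 0; torsion from ∂_2 factors > 1: none. So H_1 = 0.
H_2: b_2 = 6 − 5 − 0 = 1; torsion from ∂_3 factors > 1: none. So H_2 = Z.

H_0 = Z,  H_1 = 0,  H_2 = Z.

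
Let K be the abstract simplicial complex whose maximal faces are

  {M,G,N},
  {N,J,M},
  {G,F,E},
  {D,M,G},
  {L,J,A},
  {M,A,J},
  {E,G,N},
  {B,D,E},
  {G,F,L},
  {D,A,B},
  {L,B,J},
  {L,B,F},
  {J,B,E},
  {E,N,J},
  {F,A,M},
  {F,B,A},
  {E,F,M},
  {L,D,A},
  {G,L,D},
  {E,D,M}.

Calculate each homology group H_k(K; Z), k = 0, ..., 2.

H_0 = Z,  H_1 = Z ⊕ Z/2Z,  H_2 = 0.

Fix the vertex order A < B < D < E < F < G < J < L < M < N and write every simplex with vertices in increasing order. Then dim K = 2 and the simplices of K are:

  0-simplices (10): A, B, D, E, F, G, J, L, M, N
  1-simplices (30): AB, AD, AF, AJ, AL, AM, BD, BE, BF, BJ, BL, DE, DG, DL, DM, EF, EG, EJ, EM, EN, FG, FL, FM, GL, GM, GN, JL, JM, JN, MN
  2-simplices (20): ABD, ABF, ADL, AFM, AJL, AJM, BDE, BEJ, BFL, BJL, DEM, DGL, DGM, EFG, EFM, EGN, EJN, FGL, GMN, JMN

Hence C_0 ≅ Z^10, C_1 ≅ Z^30, C_2 ≅ Z^20.

Boundary ∂_1: C_1 → C_0 sends each edge [p,q] (with p < q) to q − p. For instance
  ∂FG = G − F.
The 10×30 boundary matrix has rank 9 and Smith normal form diag(1,1,1,1,1,1,1,1,1).

∂_2: C_2 → C_1 acts by ∂[p,q,r] = [q,r] − [p,r] + [p,q]. For instance
  ∂BJL = JL − BL + BJ,
  ∂BEJ = EJ − BJ + BE.
As a 30×20 matrix over Z this has rank 20, with invariant factors (1,1,1,1,1,1,1,1,1,1,1,1,1,1,1,1,1,1,1,2).

Now H_k = ker ∂_k / im ∂_{k+1}, so:

  H_0: rank C_0 − rank ∂_1 = 10 − 9 = 1, and the invariant factors of ∂_1 are all 1, so H_0 = Z.
  H_1: rank ker ∂_1 − rank ∂_2 = (30 − 9) − 20 = 1, and ∂_2 has invariant factor 2 > 1, so H_1 = Z ⊕ Z/2Z.
  H_2: rank ker ∂_2 − rank ∂_3 = (20 − 20) − 0 = 0, and there is no ∂_3, so H_2 = 0.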